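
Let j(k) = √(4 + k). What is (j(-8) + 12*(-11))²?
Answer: 17420 - 528*I ≈ 17420.0 - 528.0*I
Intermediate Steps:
(j(-8) + 12*(-11))² = (√(4 - 8) + 12*(-11))² = (√(-4) - 132)² = (2*I - 132)² = (-132 + 2*I)²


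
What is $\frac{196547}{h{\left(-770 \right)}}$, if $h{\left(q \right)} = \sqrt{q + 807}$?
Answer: $\frac{196547 \sqrt{37}}{37} \approx 32312.0$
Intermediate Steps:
$h{\left(q \right)} = \sqrt{807 + q}$
$\frac{196547}{h{\left(-770 \right)}} = \frac{196547}{\sqrt{807 - 770}} = \frac{196547}{\sqrt{37}} = 196547 \frac{\sqrt{37}}{37} = \frac{196547 \sqrt{37}}{37}$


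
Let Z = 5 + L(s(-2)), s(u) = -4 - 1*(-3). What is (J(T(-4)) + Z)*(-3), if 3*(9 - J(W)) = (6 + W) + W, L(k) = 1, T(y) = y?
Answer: -47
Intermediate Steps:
s(u) = -1 (s(u) = -4 + 3 = -1)
J(W) = 7 - 2*W/3 (J(W) = 9 - ((6 + W) + W)/3 = 9 - (6 + 2*W)/3 = 9 + (-2 - 2*W/3) = 7 - 2*W/3)
Z = 6 (Z = 5 + 1 = 6)
(J(T(-4)) + Z)*(-3) = ((7 - ⅔*(-4)) + 6)*(-3) = ((7 + 8/3) + 6)*(-3) = (29/3 + 6)*(-3) = (47/3)*(-3) = -47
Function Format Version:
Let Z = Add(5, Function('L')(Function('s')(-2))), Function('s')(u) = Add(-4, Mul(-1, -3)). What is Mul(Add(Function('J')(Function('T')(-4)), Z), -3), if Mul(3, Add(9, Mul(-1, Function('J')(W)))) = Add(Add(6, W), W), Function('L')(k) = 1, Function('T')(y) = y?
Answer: -47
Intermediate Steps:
Function('s')(u) = -1 (Function('s')(u) = Add(-4, 3) = -1)
Function('J')(W) = Add(7, Mul(Rational(-2, 3), W)) (Function('J')(W) = Add(9, Mul(Rational(-1, 3), Add(Add(6, W), W))) = Add(9, Mul(Rational(-1, 3), Add(6, Mul(2, W)))) = Add(9, Add(-2, Mul(Rational(-2, 3), W))) = Add(7, Mul(Rational(-2, 3), W)))
Z = 6 (Z = Add(5, 1) = 6)
Mul(Add(Function('J')(Function('T')(-4)), Z), -3) = Mul(Add(Add(7, Mul(Rational(-2, 3), -4)), 6), -3) = Mul(Add(Add(7, Rational(8, 3)), 6), -3) = Mul(Add(Rational(29, 3), 6), -3) = Mul(Rational(47, 3), -3) = -47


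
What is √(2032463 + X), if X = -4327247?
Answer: 96*I*√249 ≈ 1514.9*I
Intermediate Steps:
√(2032463 + X) = √(2032463 - 4327247) = √(-2294784) = 96*I*√249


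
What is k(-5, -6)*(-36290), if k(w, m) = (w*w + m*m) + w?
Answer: -2032240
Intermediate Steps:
k(w, m) = w + m² + w² (k(w, m) = (w² + m²) + w = (m² + w²) + w = w + m² + w²)
k(-5, -6)*(-36290) = (-5 + (-6)² + (-5)²)*(-36290) = (-5 + 36 + 25)*(-36290) = 56*(-36290) = -2032240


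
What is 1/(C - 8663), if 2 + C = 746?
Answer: -1/7919 ≈ -0.00012628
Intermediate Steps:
C = 744 (C = -2 + 746 = 744)
1/(C - 8663) = 1/(744 - 8663) = 1/(-7919) = -1/7919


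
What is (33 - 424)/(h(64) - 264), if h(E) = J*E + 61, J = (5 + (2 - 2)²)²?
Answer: -391/1397 ≈ -0.27989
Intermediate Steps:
J = 25 (J = (5 + 0²)² = (5 + 0)² = 5² = 25)
h(E) = 61 + 25*E (h(E) = 25*E + 61 = 61 + 25*E)
(33 - 424)/(h(64) - 264) = (33 - 424)/((61 + 25*64) - 264) = -391/((61 + 1600) - 264) = -391/(1661 - 264) = -391/1397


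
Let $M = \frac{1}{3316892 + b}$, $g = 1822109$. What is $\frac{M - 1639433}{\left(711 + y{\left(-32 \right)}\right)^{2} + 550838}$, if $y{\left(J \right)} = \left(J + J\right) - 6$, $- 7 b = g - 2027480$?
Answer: $- \frac{12800482470096}{7508978531395} \approx -1.7047$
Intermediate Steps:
$b = \frac{205371}{7}$ ($b = - \frac{1822109 - 2027480}{7} = \left(- \frac{1}{7}\right) \left(-205371\right) = \frac{205371}{7} \approx 29339.0$)
$y{\left(J \right)} = -6 + 2 J$ ($y{\left(J \right)} = 2 J - 6 = -6 + 2 J$)
$M = \frac{7}{23423615}$ ($M = \frac{1}{3316892 + \frac{205371}{7}} = \frac{1}{\frac{23423615}{7}} = \frac{7}{23423615} \approx 2.9884 \cdot 10^{-7}$)
$\frac{M - 1639433}{\left(711 + y{\left(-32 \right)}\right)^{2} + 550838} = \frac{\frac{7}{23423615} - 1639433}{\left(711 + \left(-6 + 2 \left(-32\right)\right)\right)^{2} + 550838} = - \frac{38401447410288}{23423615 \left(\left(711 - 70\right)^{2} + 550838\right)} = - \frac{38401447410288}{23423615 \left(641^{2} + 550838\right)} = - \frac{38401447410288}{23423615 \left(410881 + 550838\right)} = - \frac{38401447410288}{23423615 \cdot 961719} = \left(- \frac{38401447410288}{23423615}\right) \frac{1}{961719} = - \frac{12800482470096}{7508978531395}$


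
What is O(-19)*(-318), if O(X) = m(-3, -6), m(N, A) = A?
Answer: 1908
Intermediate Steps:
O(X) = -6
O(-19)*(-318) = -6*(-318) = 1908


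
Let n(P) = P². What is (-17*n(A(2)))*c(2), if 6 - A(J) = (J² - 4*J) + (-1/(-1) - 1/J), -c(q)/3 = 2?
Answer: 18411/2 ≈ 9205.5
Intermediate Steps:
c(q) = -6 (c(q) = -3*2 = -6)
A(J) = 5 + 1/J - J² + 4*J (A(J) = 6 - ((J² - 4*J) + (-1/(-1) - 1/J)) = 6 - ((J² - 4*J) + (-1*(-1) - 1/J)) = 6 - ((J² - 4*J) + (1 - 1/J)) = 6 - (1 + J² - 1/J - 4*J) = 6 + (-1 + 1/J - J² + 4*J) = 5 + 1/J - J² + 4*J)
(-17*n(A(2)))*c(2) = -17*(5 + 1/2 - 1*2² + 4*2)²*(-6) = -17*(5 + ½ - 1*4 + 8)²*(-6) = -17*(5 + ½ - 4 + 8)²*(-6) = -17*(19/2)²*(-6) = -17*361/4*(-6) = -6137/4*(-6) = 18411/2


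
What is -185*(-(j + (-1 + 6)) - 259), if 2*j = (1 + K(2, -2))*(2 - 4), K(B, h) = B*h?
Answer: 49395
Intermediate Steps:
j = 3 (j = ((1 + 2*(-2))*(2 - 4))/2 = ((1 - 4)*(-2))/2 = (-3*(-2))/2 = (½)*6 = 3)
-185*(-(j + (-1 + 6)) - 259) = -185*(-(3 + (-1 + 6)) - 259) = -185*(-(3 + 5) - 259) = -185*(-1*8 - 259) = -185*(-8 - 259) = -185*(-267) = 49395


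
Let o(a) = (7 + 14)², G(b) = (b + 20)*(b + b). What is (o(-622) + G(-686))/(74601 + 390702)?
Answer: 304731/155101 ≈ 1.9647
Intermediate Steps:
G(b) = 2*b*(20 + b) (G(b) = (20 + b)*(2*b) = 2*b*(20 + b))
o(a) = 441 (o(a) = 21² = 441)
(o(-622) + G(-686))/(74601 + 390702) = (441 + 2*(-686)*(20 - 686))/(74601 + 390702) = (441 + 2*(-686)*(-666))/465303 = (441 + 913752)*(1/465303) = 914193*(1/465303) = 304731/155101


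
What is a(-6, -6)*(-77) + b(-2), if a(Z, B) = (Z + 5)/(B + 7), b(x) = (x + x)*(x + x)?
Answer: 93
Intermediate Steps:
b(x) = 4*x² (b(x) = (2*x)*(2*x) = 4*x²)
a(Z, B) = (5 + Z)/(7 + B)
a(-6, -6)*(-77) + b(-2) = ((5 - 6)/(7 - 6))*(-77) + 4*(-2)² = (-1/1)*(-77) + 4*4 = (1*(-1))*(-77) + 16 = -1*(-77) + 16 = 77 + 16 = 93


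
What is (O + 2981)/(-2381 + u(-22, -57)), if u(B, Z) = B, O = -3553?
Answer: 572/2403 ≈ 0.23804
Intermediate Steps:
(O + 2981)/(-2381 + u(-22, -57)) = (-3553 + 2981)/(-2381 - 22) = -572/(-2403) = -572*(-1/2403) = 572/2403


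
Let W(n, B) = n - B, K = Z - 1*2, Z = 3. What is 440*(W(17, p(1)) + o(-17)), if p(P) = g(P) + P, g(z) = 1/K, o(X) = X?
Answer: -880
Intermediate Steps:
K = 1 (K = 3 - 1*2 = 3 - 2 = 1)
g(z) = 1 (g(z) = 1/1 = 1)
p(P) = 1 + P
440*(W(17, p(1)) + o(-17)) = 440*((17 - (1 + 1)) - 17) = 440*((17 - 1*2) - 17) = 440*((17 - 2) - 17) = 440*(15 - 17) = 440*(-2) = -880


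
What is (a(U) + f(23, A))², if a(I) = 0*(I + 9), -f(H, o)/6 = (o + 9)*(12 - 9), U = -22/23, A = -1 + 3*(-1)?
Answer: 8100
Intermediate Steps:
A = -4 (A = -1 - 3 = -4)
U = -22/23 (U = -22*1/23 = -22/23 ≈ -0.95652)
f(H, o) = -162 - 18*o (f(H, o) = -6*(o + 9)*(12 - 9) = -6*(9 + o)*3 = -6*(27 + 3*o) = -162 - 18*o)
a(I) = 0 (a(I) = 0*(9 + I) = 0)
(a(U) + f(23, A))² = (0 + (-162 - 18*(-4)))² = (0 + (-162 + 72))² = (0 - 90)² = (-90)² = 8100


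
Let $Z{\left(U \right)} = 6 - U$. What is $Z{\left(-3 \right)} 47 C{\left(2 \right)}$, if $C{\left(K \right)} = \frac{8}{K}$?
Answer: $1692$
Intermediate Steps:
$Z{\left(-3 \right)} 47 C{\left(2 \right)} = \left(6 - -3\right) 47 \cdot \frac{8}{2} = \left(6 + 3\right) 47 \cdot 8 \cdot \frac{1}{2} = 9 \cdot 47 \cdot 4 = 423 \cdot 4 = 1692$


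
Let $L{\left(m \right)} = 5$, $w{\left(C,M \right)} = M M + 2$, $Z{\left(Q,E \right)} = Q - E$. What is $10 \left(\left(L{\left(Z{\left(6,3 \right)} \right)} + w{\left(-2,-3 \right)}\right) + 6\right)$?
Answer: $220$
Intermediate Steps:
$w{\left(C,M \right)} = 2 + M^{2}$ ($w{\left(C,M \right)} = M^{2} + 2 = 2 + M^{2}$)
$10 \left(\left(L{\left(Z{\left(6,3 \right)} \right)} + w{\left(-2,-3 \right)}\right) + 6\right) = 10 \left(\left(5 + \left(2 + \left(-3\right)^{2}\right)\right) + 6\right) = 10 \left(\left(5 + \left(2 + 9\right)\right) + 6\right) = 10 \left(\left(5 + 11\right) + 6\right) = 10 \left(16 + 6\right) = 10 \cdot 22 = 220$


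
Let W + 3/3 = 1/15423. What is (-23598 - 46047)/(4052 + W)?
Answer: -1074134835/62478574 ≈ -17.192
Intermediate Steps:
W = -15422/15423 (W = -1 + 1/15423 = -15422/15423 ≈ -0.99994)
(-23598 - 46047)/(4052 + W) = (-23598 - 46047)/(4052 - 15422/15423) = -69645/62478574/15423 = -69645*15423/62478574 = -1074134835/62478574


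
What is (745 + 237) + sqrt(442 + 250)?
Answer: 982 + 2*sqrt(173) ≈ 1008.3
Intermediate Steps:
(745 + 237) + sqrt(442 + 250) = 982 + sqrt(692) = 982 + 2*sqrt(173)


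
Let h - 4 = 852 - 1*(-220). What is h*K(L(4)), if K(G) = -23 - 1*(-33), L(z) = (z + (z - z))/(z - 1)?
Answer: 10760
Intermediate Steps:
L(z) = z/(-1 + z) (L(z) = (z + 0)/(-1 + z) = z/(-1 + z))
h = 1076 (h = 4 + (852 - 1*(-220)) = 4 + (852 + 220) = 4 + 1072 = 1076)
K(G) = 10 (K(G) = -23 + 33 = 10)
h*K(L(4)) = 1076*10 = 10760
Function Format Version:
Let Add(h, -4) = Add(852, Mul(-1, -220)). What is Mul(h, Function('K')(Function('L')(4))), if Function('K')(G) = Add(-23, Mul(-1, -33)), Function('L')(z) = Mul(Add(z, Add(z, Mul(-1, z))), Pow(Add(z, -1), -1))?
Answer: 10760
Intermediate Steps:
Function('L')(z) = Mul(z, Pow(Add(-1, z), -1)) (Function('L')(z) = Mul(Add(z, 0), Pow(Add(-1, z), -1)) = Mul(z, Pow(Add(-1, z), -1)))
h = 1076 (h = Add(4, Add(852, Mul(-1, -220))) = Add(4, Add(852, 220)) = Add(4, 1072) = 1076)
Function('K')(G) = 10 (Function('K')(G) = Add(-23, 33) = 10)
Mul(h, Function('K')(Function('L')(4))) = Mul(1076, 10) = 10760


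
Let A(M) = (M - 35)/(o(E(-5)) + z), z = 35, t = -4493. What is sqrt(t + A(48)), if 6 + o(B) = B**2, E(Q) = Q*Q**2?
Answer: I*sqrt(1100999184486)/15654 ≈ 67.03*I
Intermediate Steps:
E(Q) = Q**3
o(B) = -6 + B**2
A(M) = -35/15654 + M/15654 (A(M) = (M - 35)/((-6 + ((-5)**3)**2) + 35) = (-35 + M)/((-6 + (-125)**2) + 35) = (-35 + M)/((-6 + 15625) + 35) = (-35 + M)/(15619 + 35) = (-35 + M)/15654 = (-35 + M)*(1/15654) = -35/15654 + M/15654)
sqrt(t + A(48)) = sqrt(-4493 + (-35/15654 + (1/15654)*48)) = sqrt(-4493 + (-35/15654 + 8/2609)) = sqrt(-4493 + 13/15654) = sqrt(-70333409/15654) = I*sqrt(1100999184486)/15654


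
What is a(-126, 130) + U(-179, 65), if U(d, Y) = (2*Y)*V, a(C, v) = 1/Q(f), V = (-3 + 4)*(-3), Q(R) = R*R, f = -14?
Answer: -76439/196 ≈ -390.00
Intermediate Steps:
Q(R) = R²
V = -3 (V = 1*(-3) = -3)
a(C, v) = 1/196 (a(C, v) = 1/((-14)²) = 1/196)
U(d, Y) = -6*Y (U(d, Y) = (2*Y)*(-3) = -6*Y)
a(-126, 130) + U(-179, 65) = 1/196 - 6*65 = 1/196 - 390 = -76439/196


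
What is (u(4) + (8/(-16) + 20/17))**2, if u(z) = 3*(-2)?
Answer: 32761/1156 ≈ 28.340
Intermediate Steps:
u(z) = -6
(u(4) + (8/(-16) + 20/17))**2 = (-6 + (8/(-16) + 20/17))**2 = (-6 + (8*(-1/16) + 20*(1/17)))**2 = (-6 + (-1/2 + 20/17))**2 = (-6 + 23/34)**2 = (-181/34)**2 = 32761/1156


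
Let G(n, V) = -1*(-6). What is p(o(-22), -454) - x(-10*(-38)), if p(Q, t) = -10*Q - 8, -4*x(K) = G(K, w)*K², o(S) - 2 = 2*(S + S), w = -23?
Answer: 217452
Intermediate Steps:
G(n, V) = 6
o(S) = 2 + 4*S (o(S) = 2 + 2*(S + S) = 2 + 2*(2*S) = 2 + 4*S)
x(K) = -3*K²/2
p(Q, t) = -8 - 10*Q
p(o(-22), -454) - x(-10*(-38)) = (-8 - 10*(2 + 4*(-22))) - (-3)*(-10*(-38))²/2 = (-8 - 10*(2 - 88)) - (-3)*380²/2 = (-8 - 10*(-86)) - (-3)*144400/2 = (-8 + 860) - 1*(-216600) = 852 + 216600 = 217452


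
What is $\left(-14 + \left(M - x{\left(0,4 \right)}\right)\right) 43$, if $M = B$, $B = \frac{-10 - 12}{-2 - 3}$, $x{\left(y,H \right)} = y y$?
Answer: $- \frac{2064}{5} \approx -412.8$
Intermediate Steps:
$x{\left(y,H \right)} = y^{2}$
$B = \frac{22}{5}$ ($B = - \frac{22}{-5} = \left(-22\right) \left(- \frac{1}{5}\right) = \frac{22}{5} \approx 4.4$)
$M = \frac{22}{5} \approx 4.4$
$\left(-14 + \left(M - x{\left(0,4 \right)}\right)\right) 43 = \left(-14 + \left(\frac{22}{5} - 0^{2}\right)\right) 43 = \left(-14 + \left(\frac{22}{5} - 0\right)\right) 43 = \left(-14 + \left(\frac{22}{5} + 0\right)\right) 43 = \left(-14 + \frac{22}{5}\right) 43 = \left(- \frac{48}{5}\right) 43 = - \frac{2064}{5}$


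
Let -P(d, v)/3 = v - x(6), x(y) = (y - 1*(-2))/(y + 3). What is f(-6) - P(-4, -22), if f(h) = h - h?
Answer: -206/3 ≈ -68.667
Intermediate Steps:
f(h) = 0
x(y) = (2 + y)/(3 + y) (x(y) = (y + 2)/(3 + y) = (2 + y)/(3 + y))
P(d, v) = 8/3 - 3*v (P(d, v) = -3*(v - (2 + 6)/(3 + 6)) = -3*(v - 8/9) = -3*(-8/9 + v) = 8/3 - 3*v)
f(-6) - P(-4, -22) = 0 - (8/3 - 3*(-22)) = 0 - (8/3 + 66) = 0 - 1*206/3 = 0 - 206/3 = -206/3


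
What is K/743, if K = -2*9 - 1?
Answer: -19/743 ≈ -0.025572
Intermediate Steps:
K = -19 (K = -18 - 1 = -19)
K/743 = -19/743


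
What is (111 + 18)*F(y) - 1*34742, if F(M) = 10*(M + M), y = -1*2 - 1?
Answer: -42482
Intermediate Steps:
y = -3 (y = -2 - 1 = -3)
F(M) = 20*M (F(M) = 10*(2*M) = 20*M)
(111 + 18)*F(y) - 1*34742 = (111 + 18)*(20*(-3)) - 1*34742 = 129*(-60) - 34742 = -7740 - 34742 = -42482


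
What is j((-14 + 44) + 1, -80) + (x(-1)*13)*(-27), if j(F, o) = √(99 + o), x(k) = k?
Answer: 351 + √19 ≈ 355.36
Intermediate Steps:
j((-14 + 44) + 1, -80) + (x(-1)*13)*(-27) = √(99 - 80) - 1*13*(-27) = √19 - 13*(-27) = √19 + 351 = 351 + √19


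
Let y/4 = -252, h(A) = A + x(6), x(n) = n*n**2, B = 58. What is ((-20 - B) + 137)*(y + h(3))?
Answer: -46551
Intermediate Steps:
x(n) = n**3
h(A) = 216 + A (h(A) = A + 6**3 = A + 216 = 216 + A)
y = -1008 (y = 4*(-252) = -1008)
((-20 - B) + 137)*(y + h(3)) = ((-20 - 1*58) + 137)*(-1008 + (216 + 3)) = ((-20 - 58) + 137)*(-1008 + 219) = (-78 + 137)*(-789) = 59*(-789) = -46551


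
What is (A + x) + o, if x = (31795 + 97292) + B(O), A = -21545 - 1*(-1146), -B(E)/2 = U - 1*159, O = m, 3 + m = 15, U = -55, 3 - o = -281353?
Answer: 390472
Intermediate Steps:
o = 281356 (o = 3 - 1*(-281353) = 3 + 281353 = 281356)
m = 12 (m = -3 + 15 = 12)
O = 12
B(E) = 428 (B(E) = -2*(-55 - 1*159) = -2*(-55 - 159) = -2*(-214) = 428)
A = -20399 (A = -21545 + 1146 = -20399)
x = 129515 (x = (31795 + 97292) + 428 = 129087 + 428 = 129515)
(A + x) + o = (-20399 + 129515) + 281356 = 109116 + 281356 = 390472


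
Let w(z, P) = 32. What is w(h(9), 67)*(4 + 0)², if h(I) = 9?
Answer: 512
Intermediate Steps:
w(h(9), 67)*(4 + 0)² = 32*(4 + 0)² = 32*4² = 32*16 = 512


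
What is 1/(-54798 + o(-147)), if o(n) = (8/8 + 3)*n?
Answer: -1/55386 ≈ -1.8055e-5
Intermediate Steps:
o(n) = 4*n (o(n) = (8*(⅛) + 3)*n = (1 + 3)*n = 4*n)
1/(-54798 + o(-147)) = 1/(-54798 + 4*(-147)) = 1/(-54798 - 588) = 1/(-55386) = -1/55386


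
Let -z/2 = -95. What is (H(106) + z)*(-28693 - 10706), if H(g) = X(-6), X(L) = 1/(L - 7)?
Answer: -97276131/13 ≈ -7.4828e+6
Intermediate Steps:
z = 190 (z = -2*(-95) = 190)
X(L) = 1/(-7 + L)
H(g) = -1/13 (H(g) = 1/(-7 - 6) = 1/(-13) = -1/13)
(H(106) + z)*(-28693 - 10706) = (-1/13 + 190)*(-28693 - 10706) = (2469/13)*(-39399) = -97276131/13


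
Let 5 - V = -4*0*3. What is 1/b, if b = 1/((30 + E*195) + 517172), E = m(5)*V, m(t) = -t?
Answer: 512327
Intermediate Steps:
V = 5 (V = 5 - (-4*0)*3 = 5 - 0*3 = 5 - 1*0 = 5 + 0 = 5)
E = -25 (E = -1*5*5 = -5*5 = -25)
b = 1/512327 (b = 1/((30 - 25*195) + 517172) = 1/((30 - 4875) + 517172) = 1/(-4845 + 517172) = 1/512327 ≈ 1.9519e-6)
1/b = 1/(1/512327) = 512327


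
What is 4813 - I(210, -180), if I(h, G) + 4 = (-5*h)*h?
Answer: 225317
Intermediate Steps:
I(h, G) = -4 - 5*h**2 (I(h, G) = -4 + (-5*h)*h = -4 - 5*h**2)
4813 - I(210, -180) = 4813 - (-4 - 5*210**2) = 4813 - (-4 - 5*44100) = 4813 - (-4 - 220500) = 4813 - 1*(-220504) = 4813 + 220504 = 225317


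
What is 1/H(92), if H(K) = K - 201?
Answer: -1/109 ≈ -0.0091743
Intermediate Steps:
H(K) = -201 + K
1/H(92) = 1/(-201 + 92) = 1/(-109) = -1/109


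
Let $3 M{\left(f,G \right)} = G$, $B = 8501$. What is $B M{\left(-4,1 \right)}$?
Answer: $\frac{8501}{3} \approx 2833.7$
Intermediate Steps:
$M{\left(f,G \right)} = \frac{G}{3}$
$B M{\left(-4,1 \right)} = 8501 \cdot \frac{1}{3} \cdot 1 = 8501 \cdot \frac{1}{3} = \frac{8501}{3}$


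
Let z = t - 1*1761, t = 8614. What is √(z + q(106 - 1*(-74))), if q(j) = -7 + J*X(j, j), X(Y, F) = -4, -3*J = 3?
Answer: 5*√274 ≈ 82.765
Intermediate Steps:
J = -1 (J = -⅓*3 = -1)
z = 6853 (z = 8614 - 1*1761 = 8614 - 1761 = 6853)
q(j) = -3 (q(j) = -7 - 1*(-4) = -7 + 4 = -3)
√(z + q(106 - 1*(-74))) = √(6853 - 3) = √6850 = 5*√274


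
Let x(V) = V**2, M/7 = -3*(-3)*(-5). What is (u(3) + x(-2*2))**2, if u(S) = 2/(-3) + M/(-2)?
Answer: 1075369/36 ≈ 29871.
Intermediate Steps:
M = -315 (M = 7*(-3*(-3)*(-5)) = 7*(9*(-5)) = 7*(-45) = -315)
u(S) = 941/6 (u(S) = 2/(-3) - 315/(-2) = 2*(-1/3) - 315*(-1/2) = -2/3 + 315/2 = 941/6)
(u(3) + x(-2*2))**2 = (941/6 + (-2*2)**2)**2 = (941/6 + (-4)**2)**2 = (941/6 + 16)**2 = (1037/6)**2 = 1075369/36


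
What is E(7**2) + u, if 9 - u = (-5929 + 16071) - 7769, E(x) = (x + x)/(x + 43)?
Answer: -108695/46 ≈ -2362.9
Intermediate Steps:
E(x) = 2*x/(43 + x) (E(x) = (2*x)/(43 + x) = 2*x/(43 + x))
u = -2364 (u = 9 - ((-5929 + 16071) - 7769) = 9 - (10142 - 7769) = 9 - 1*2373 = 9 - 2373 = -2364)
E(7**2) + u = 2*7**2/(43 + 7**2) - 2364 = 2*49/(43 + 49) - 2364 = 2*49/92 - 2364 = 2*49*(1/92) - 2364 = 49/46 - 2364 = -108695/46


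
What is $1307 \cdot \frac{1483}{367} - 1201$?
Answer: $\frac{1497514}{367} \approx 4080.4$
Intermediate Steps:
$1307 \cdot \frac{1483}{367} - 1201 = \frac{1938281}{367} - 1201 = \frac{1497514}{367}$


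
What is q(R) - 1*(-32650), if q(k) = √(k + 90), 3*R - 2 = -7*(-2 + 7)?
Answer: 32650 + √79 ≈ 32659.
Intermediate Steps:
R = -11 (R = ⅔ + (-7*(-2 + 7))/3 = ⅔ + (-7*5)/3 = ⅔ + (⅓)*(-35) = ⅔ - 35/3 = -11)
q(k) = √(90 + k)
q(R) - 1*(-32650) = √(90 - 11) - 1*(-32650) = √79 + 32650 = 32650 + √79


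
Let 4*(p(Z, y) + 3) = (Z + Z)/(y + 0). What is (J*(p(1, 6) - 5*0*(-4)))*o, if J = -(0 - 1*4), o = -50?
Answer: 1750/3 ≈ 583.33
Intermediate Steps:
p(Z, y) = -3 + Z/(2*y) (p(Z, y) = -3 + ((Z + Z)/(y + 0))/4 = -3 + ((2*Z)/y)/4 = -3 + (2*Z/y)/4 = -3 + Z/(2*y))
J = 4 (J = -(0 - 4) = -1*(-4) = 4)
(J*(p(1, 6) - 5*0*(-4)))*o = (4*((-3 + (½)*1/6) - 5*0*(-4)))*(-50) = (4*((-3 + (½)*1*(⅙)) + 0*(-4)))*(-50) = (4*((-3 + 1/12) + 0))*(-50) = (4*(-35/12 + 0))*(-50) = (4*(-35/12))*(-50) = -35/3*(-50) = 1750/3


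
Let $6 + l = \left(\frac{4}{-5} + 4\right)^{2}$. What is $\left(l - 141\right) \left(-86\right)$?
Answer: $\frac{294034}{25} \approx 11761.0$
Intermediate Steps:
$l = \frac{106}{25}$ ($l = -6 + \left(\frac{4}{-5} + 4\right)^{2} = -6 + \left(4 \left(- \frac{1}{5}\right) + 4\right)^{2} = -6 + \left(- \frac{4}{5} + 4\right)^{2} = -6 + \left(\frac{16}{5}\right)^{2} = -6 + \frac{256}{25} = \frac{106}{25} \approx 4.24$)
$\left(l - 141\right) \left(-86\right) = \left(\frac{106}{25} - 141\right) \left(-86\right) = \left(- \frac{3419}{25}\right) \left(-86\right) = \frac{294034}{25}$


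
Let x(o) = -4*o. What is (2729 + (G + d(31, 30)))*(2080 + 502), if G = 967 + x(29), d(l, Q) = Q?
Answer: 9321020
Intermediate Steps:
G = 851 (G = 967 - 4*29 = 967 - 116 = 851)
(2729 + (G + d(31, 30)))*(2080 + 502) = (2729 + (851 + 30))*(2080 + 502) = (2729 + 881)*2582 = 3610*2582 = 9321020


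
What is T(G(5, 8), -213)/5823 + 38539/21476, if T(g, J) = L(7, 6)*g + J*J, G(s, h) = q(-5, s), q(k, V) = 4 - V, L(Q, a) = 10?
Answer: 1198542481/125054748 ≈ 9.5841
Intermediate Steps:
G(s, h) = 4 - s
T(g, J) = J² + 10*g (T(g, J) = 10*g + J*J = 10*g + J² = J² + 10*g)
T(G(5, 8), -213)/5823 + 38539/21476 = ((-213)² + 10*(4 - 1*5))/5823 + 38539/21476 = (45369 + 10*(4 - 5))*(1/5823) + 38539*(1/21476) = (45369 + 10*(-1))*(1/5823) + 38539/21476 = (45369 - 10)*(1/5823) + 38539/21476 = 45359*(1/5823) + 38539/21476 = 45359/5823 + 38539/21476 = 1198542481/125054748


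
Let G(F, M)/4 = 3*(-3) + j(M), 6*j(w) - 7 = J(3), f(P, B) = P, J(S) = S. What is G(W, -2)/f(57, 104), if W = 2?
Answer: -88/171 ≈ -0.51462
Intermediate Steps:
j(w) = 5/3 (j(w) = 7/6 + (⅙)*3 = 7/6 + ½ = 5/3)
G(F, M) = -88/3 (G(F, M) = 4*(3*(-3) + 5/3) = 4*(-9 + 5/3) = 4*(-22/3) = -88/3)
G(W, -2)/f(57, 104) = -88/3/57 = (1/57)*(-88/3) = -88/171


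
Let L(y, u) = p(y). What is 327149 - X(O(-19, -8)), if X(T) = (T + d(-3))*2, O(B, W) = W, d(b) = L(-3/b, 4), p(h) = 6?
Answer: 327153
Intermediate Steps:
L(y, u) = 6
d(b) = 6
X(T) = 12 + 2*T (X(T) = (T + 6)*2 = (6 + T)*2 = 12 + 2*T)
327149 - X(O(-19, -8)) = 327149 - (12 + 2*(-8)) = 327149 - (12 - 16) = 327149 - 1*(-4) = 327149 + 4 = 327153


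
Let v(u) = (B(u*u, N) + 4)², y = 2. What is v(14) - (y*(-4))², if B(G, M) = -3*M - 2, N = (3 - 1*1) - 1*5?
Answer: 57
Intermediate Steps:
N = -3 (N = (3 - 1) - 5 = 2 - 5 = -3)
B(G, M) = -2 - 3*M
v(u) = 121 (v(u) = ((-2 - 3*(-3)) + 4)² = ((-2 + 9) + 4)² = (7 + 4)² = 11² = 121)
v(14) - (y*(-4))² = 121 - (2*(-4))² = 121 - 1*(-8)² = 121 - 1*64 = 121 - 64 = 57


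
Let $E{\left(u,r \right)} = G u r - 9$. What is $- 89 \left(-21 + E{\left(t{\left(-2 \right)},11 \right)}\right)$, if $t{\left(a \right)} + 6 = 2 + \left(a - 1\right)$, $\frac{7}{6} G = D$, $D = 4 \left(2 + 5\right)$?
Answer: $167142$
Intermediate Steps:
$D = 28$ ($D = 4 \cdot 7 = 28$)
$G = 24$ ($G = \frac{6}{7} \cdot 28 = 24$)
$t{\left(a \right)} = -5 + a$ ($t{\left(a \right)} = -6 + \left(2 + \left(a - 1\right)\right) = -6 + \left(2 + \left(-1 + a\right)\right) = -6 + \left(1 + a\right) = -5 + a$)
$E{\left(u,r \right)} = -9 + 24 r u$ ($E{\left(u,r \right)} = 24 u r - 9 = 24 r u - 9 = -9 + 24 r u$)
$- 89 \left(-21 + E{\left(t{\left(-2 \right)},11 \right)}\right) = - 89 \left(-21 + \left(-9 + 24 \cdot 11 \left(-5 - 2\right)\right)\right) = - 89 \left(-21 + \left(-9 + 24 \cdot 11 \left(-7\right)\right)\right) = - 89 \left(-21 - 1857\right) = \left(-89\right) \left(-1878\right) = 167142$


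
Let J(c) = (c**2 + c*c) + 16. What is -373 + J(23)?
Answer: 701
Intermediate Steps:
J(c) = 16 + 2*c**2 (J(c) = (c**2 + c**2) + 16 = 2*c**2 + 16 = 16 + 2*c**2)
-373 + J(23) = -373 + (16 + 2*23**2) = -373 + (16 + 2*529) = -373 + (16 + 1058) = -373 + 1074 = 701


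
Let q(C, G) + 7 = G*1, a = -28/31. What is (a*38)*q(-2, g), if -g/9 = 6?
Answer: 64904/31 ≈ 2093.7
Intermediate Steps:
g = -54 (g = -9*6 = -54)
a = -28/31 (a = -28*1/31 = -28/31 ≈ -0.90323)
q(C, G) = -7 + G (q(C, G) = -7 + G*1 = -7 + G)
(a*38)*q(-2, g) = (-28/31*38)*(-7 - 54) = -1064/31*(-61) = 64904/31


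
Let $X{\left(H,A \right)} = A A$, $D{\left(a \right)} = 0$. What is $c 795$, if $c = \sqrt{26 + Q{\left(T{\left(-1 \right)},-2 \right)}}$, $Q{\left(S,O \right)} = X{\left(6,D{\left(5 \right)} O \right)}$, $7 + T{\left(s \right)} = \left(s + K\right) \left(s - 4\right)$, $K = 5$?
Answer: $795 \sqrt{26} \approx 4053.7$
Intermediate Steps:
$T{\left(s \right)} = -7 + \left(-4 + s\right) \left(5 + s\right)$ ($T{\left(s \right)} = -7 + \left(s + 5\right) \left(s - 4\right) = -7 + \left(5 + s\right) \left(-4 + s\right) = -7 + \left(-4 + s\right) \left(5 + s\right)$)
$X{\left(H,A \right)} = A^{2}$
$Q{\left(S,O \right)} = 0$ ($Q{\left(S,O \right)} = \left(0 O\right)^{2} = 0^{2} = 0$)
$c = \sqrt{26}$ ($c = \sqrt{26 + 0} = \sqrt{26} \approx 5.099$)
$c 795 = \sqrt{26} \cdot 795 = 795 \sqrt{26}$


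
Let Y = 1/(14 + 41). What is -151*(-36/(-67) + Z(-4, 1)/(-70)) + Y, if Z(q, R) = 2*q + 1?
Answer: -709113/7370 ≈ -96.216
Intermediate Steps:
Z(q, R) = 1 + 2*q
Y = 1/55 ≈ 0.018182
-151*(-36/(-67) + Z(-4, 1)/(-70)) + Y = -151*(-36/(-67) + (1 + 2*(-4))/(-70)) + 1/55 = -151*(-36*(-1/67) + (1 - 8)*(-1/70)) + 1/55 = -151*(36/67 - 7*(-1/70)) + 1/55 = -151*(36/67 + ⅒) + 1/55 = -151*427/670 + 1/55 = -64477/670 + 1/55 = -709113/7370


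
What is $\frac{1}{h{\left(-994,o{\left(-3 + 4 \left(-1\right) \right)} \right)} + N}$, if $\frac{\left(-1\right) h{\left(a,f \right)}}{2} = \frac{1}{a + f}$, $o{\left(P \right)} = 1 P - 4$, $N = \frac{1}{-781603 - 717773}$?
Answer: $\frac{167430320}{333083} \approx 502.67$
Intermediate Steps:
$N = - \frac{1}{1499376}$ ($N = \frac{1}{-1499376} = - \frac{1}{1499376} \approx -6.6694 \cdot 10^{-7}$)
$o{\left(P \right)} = -4 + P$ ($o{\left(P \right)} = P - 4 = -4 + P$)
$h{\left(a,f \right)} = - \frac{2}{a + f}$
$\frac{1}{h{\left(-994,o{\left(-3 + 4 \left(-1\right) \right)} \right)} + N} = \frac{1}{- \frac{2}{-994 + \left(-4 + \left(-3 + 4 \left(-1\right)\right)\right)} - \frac{1}{1499376}} = \frac{1}{- \frac{2}{-994 - 11} - \frac{1}{1499376}} = \frac{1}{- \frac{2}{-1005} - \frac{1}{1499376}} = \frac{1}{\left(-2\right) \left(- \frac{1}{1005}\right) - \frac{1}{1499376}} = \frac{1}{\frac{2}{1005} - \frac{1}{1499376}} = \frac{1}{\frac{333083}{167430320}} = \frac{167430320}{333083}$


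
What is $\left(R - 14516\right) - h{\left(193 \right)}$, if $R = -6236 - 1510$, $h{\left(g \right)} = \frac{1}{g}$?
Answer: $- \frac{4296567}{193} \approx -22262.0$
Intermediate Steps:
$R = -7746$ ($R = -6236 - 1510 = -7746$)
$\left(R - 14516\right) - h{\left(193 \right)} = \left(-7746 - 14516\right) - \frac{1}{193} = -22262 - \frac{1}{193} = - \frac{4296567}{193}$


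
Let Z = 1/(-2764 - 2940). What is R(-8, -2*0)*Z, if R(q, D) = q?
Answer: 1/713 ≈ 0.0014025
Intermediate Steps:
Z = -1/5704 (Z = 1/(-5704) = -1/5704 ≈ -0.00017532)
R(-8, -2*0)*Z = -8*(-1/5704) = 1/713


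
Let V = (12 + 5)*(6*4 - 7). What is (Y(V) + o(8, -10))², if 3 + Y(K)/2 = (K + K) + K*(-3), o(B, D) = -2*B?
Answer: 360000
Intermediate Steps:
V = 289 (V = 17*(24 - 7) = 17*17 = 289)
Y(K) = -6 - 2*K (Y(K) = -6 + 2*((K + K) + K*(-3)) = -6 + 2*(2*K - 3*K) = -6 + 2*(-K) = -6 - 2*K)
(Y(V) + o(8, -10))² = ((-6 - 2*289) - 2*8)² = ((-6 - 578) - 16)² = (-584 - 16)² = (-600)² = 360000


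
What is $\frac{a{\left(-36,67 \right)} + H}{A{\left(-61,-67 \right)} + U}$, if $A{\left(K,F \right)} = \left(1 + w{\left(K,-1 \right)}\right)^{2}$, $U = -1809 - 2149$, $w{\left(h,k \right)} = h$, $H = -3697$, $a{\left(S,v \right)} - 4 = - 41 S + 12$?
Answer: $\frac{2205}{358} \approx 6.1592$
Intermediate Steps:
$a{\left(S,v \right)} = 16 - 41 S$ ($a{\left(S,v \right)} = 4 - \left(-12 + 41 S\right) = 16 - 41 S$)
$U = -3958$ ($U = -1809 - 2149 = -3958$)
$A{\left(K,F \right)} = \left(1 + K\right)^{2}$
$\frac{a{\left(-36,67 \right)} + H}{A{\left(-61,-67 \right)} + U} = \frac{\left(16 - -1476\right) - 3697}{\left(1 - 61\right)^{2} - 3958} = \frac{\left(16 + 1476\right) - 3697}{\left(-60\right)^{2} - 3958} = \frac{1492 - 3697}{3600 - 3958} = - \frac{2205}{-358} = \left(-2205\right) \left(- \frac{1}{358}\right) = \frac{2205}{358}$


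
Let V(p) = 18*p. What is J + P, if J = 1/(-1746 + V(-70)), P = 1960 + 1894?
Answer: 11585123/3006 ≈ 3854.0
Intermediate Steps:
P = 3854
J = -1/3006 (J = 1/(-1746 + 18*(-70)) = 1/(-1746 - 1260) = 1/(-3006) = -1/3006 ≈ -0.00033267)
J + P = -1/3006 + 3854 = 11585123/3006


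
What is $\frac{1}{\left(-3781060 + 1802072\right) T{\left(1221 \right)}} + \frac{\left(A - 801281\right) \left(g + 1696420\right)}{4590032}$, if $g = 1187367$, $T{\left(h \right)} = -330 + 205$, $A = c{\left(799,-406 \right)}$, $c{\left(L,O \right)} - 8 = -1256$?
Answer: $- \frac{3490866498574552137}{6923489518000} \approx -5.0421 \cdot 10^{5}$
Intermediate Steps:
$c{\left(L,O \right)} = -1248$ ($c{\left(L,O \right)} = 8 - 1256 = -1248$)
$A = -1248$
$T{\left(h \right)} = -125$
$\frac{1}{\left(-3781060 + 1802072\right) T{\left(1221 \right)}} + \frac{\left(A - 801281\right) \left(g + 1696420\right)}{4590032} = \frac{1}{\left(-3781060 + 1802072\right) \left(-125\right)} + \frac{\left(-1248 - 801281\right) \left(1187367 + 1696420\right)}{4590032} = \frac{1}{-1978988} \left(- \frac{1}{125}\right) + \left(-802529\right) 2883787 \cdot \frac{1}{4590032} = \left(- \frac{1}{1978988}\right) \left(- \frac{1}{125}\right) - \frac{2314322697323}{4590032} = \frac{1}{247373500} - \frac{2314322697323}{4590032} = - \frac{3490866498574552137}{6923489518000}$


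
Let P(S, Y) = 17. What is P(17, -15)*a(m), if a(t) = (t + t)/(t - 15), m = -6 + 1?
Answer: 17/2 ≈ 8.5000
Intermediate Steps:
m = -5
a(t) = 2*t/(-15 + t) (a(t) = (2*t)/(-15 + t) = 2*t/(-15 + t))
P(17, -15)*a(m) = 17*(2*(-5)/(-15 - 5)) = 17*(2*(-5)/(-20)) = 17*(2*(-5)*(-1/20)) = 17*(½) = 17/2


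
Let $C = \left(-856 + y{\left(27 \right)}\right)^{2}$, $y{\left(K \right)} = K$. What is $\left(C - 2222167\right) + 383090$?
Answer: $-1151836$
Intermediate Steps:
$C = 687241$ ($C = \left(-856 + 27\right)^{2} = \left(-829\right)^{2} = 687241$)
$\left(C - 2222167\right) + 383090 = \left(687241 - 2222167\right) + 383090 = -1534926 + 383090 = -1151836$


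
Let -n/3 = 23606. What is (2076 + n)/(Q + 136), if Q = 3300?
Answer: -34371/1718 ≈ -20.006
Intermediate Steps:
n = -70818 (n = -3*23606 = -70818)
(2076 + n)/(Q + 136) = (2076 - 70818)/(3300 + 136) = -68742/3436 = -68742*1/3436 = -34371/1718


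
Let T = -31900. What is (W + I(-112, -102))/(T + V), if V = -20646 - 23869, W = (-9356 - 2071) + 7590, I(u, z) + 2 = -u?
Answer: 3727/76415 ≈ 0.048773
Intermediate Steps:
I(u, z) = -2 - u
W = -3837 (W = -11427 + 7590 = -3837)
V = -44515
(W + I(-112, -102))/(T + V) = (-3837 + (-2 - 1*(-112)))/(-31900 - 44515) = (-3837 + (-2 + 112))/(-76415) = (-3837 + 110)*(-1/76415) = -3727*(-1/76415) = 3727/76415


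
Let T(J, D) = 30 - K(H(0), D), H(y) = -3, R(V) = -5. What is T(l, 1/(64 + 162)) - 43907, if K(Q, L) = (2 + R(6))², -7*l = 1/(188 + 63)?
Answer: -43886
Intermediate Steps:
l = -1/1757 (l = -1/(7*(188 + 63)) = -⅐/251 = -⅐*1/251 = -1/1757 ≈ -0.00056915)
K(Q, L) = 9 (K(Q, L) = (2 - 5)² = (-3)² = 9)
T(J, D) = 21 (T(J, D) = 30 - 1*9 = 30 - 9 = 21)
T(l, 1/(64 + 162)) - 43907 = 21 - 43907 = -43886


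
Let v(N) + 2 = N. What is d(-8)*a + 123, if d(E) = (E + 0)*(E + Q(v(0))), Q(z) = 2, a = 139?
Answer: 6795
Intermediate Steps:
v(N) = -2 + N
d(E) = E*(2 + E) (d(E) = (E + 0)*(E + 2) = E*(2 + E))
d(-8)*a + 123 = -8*(2 - 8)*139 + 123 = -8*(-6)*139 + 123 = 48*139 + 123 = 6672 + 123 = 6795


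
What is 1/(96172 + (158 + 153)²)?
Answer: 1/192893 ≈ 5.1842e-6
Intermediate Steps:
1/(96172 + (158 + 153)²) = 1/(96172 + 311²) = 1/(96172 + 96721) = 1/192893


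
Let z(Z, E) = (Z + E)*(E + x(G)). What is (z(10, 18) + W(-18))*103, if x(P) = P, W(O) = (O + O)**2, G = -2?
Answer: 179632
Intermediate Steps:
W(O) = 4*O**2 (W(O) = (2*O)**2 = 4*O**2)
z(Z, E) = (-2 + E)*(E + Z) (z(Z, E) = (Z + E)*(E - 2) = (E + Z)*(-2 + E) = (-2 + E)*(E + Z))
(z(10, 18) + W(-18))*103 = ((18**2 - 2*18 - 2*10 + 18*10) + 4*(-18)**2)*103 = ((324 - 36 - 20 + 180) + 4*324)*103 = (448 + 1296)*103 = 1744*103 = 179632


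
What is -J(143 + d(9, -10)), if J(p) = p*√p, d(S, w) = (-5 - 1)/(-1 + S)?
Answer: -569*√569/8 ≈ -1696.6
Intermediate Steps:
d(S, w) = -6/(-1 + S)
J(p) = p^(3/2)
-J(143 + d(9, -10)) = -(143 - 6/(-1 + 9))^(3/2) = -(143 - 6/8)^(3/2) = -(143 - 6*⅛)^(3/2) = -(143 - ¾)^(3/2) = -(569/4)^(3/2) = -569*√569/8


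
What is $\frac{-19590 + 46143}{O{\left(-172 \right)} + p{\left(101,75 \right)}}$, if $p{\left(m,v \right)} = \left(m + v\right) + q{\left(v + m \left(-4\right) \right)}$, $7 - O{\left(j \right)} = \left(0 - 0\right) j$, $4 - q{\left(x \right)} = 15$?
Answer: $\frac{26553}{172} \approx 154.38$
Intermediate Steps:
$q{\left(x \right)} = -11$ ($q{\left(x \right)} = 4 - 15 = -11$)
$O{\left(j \right)} = 7$ ($O{\left(j \right)} = 7 - \left(0 - 0\right) j = 7 - \left(0 + 0\right) j = 7 - 0 j = 7 - 0 = 7 + 0 = 7$)
$p{\left(m,v \right)} = -11 + m + v$ ($p{\left(m,v \right)} = \left(m + v\right) - 11 = -11 + m + v$)
$\frac{-19590 + 46143}{O{\left(-172 \right)} + p{\left(101,75 \right)}} = \frac{-19590 + 46143}{7 + \left(-11 + 101 + 75\right)} = \frac{26553}{7 + 165} = \frac{26553}{172}$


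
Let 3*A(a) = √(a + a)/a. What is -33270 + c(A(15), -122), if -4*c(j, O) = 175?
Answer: -133255/4 ≈ -33314.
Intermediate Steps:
A(a) = √2/(3*√a) (A(a) = (√(a + a)/a)/3 = (√(2*a)/a)/3 = ((√2*√a)/a)/3 = (√2/√a)/3 = √2/(3*√a))
c(j, O) = -175/4 (c(j, O) = -¼*175 = -175/4)
-33270 + c(A(15), -122) = -33270 - 175/4 = -133255/4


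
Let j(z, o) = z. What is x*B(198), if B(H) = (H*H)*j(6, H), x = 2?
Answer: 470448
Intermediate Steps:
B(H) = 6*H² (B(H) = (H*H)*6 = H²*6 = 6*H²)
x*B(198) = 2*(6*198²) = 2*(6*39204) = 2*235224 = 470448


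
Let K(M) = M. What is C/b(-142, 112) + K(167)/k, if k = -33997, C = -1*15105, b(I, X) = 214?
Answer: -513560423/7275358 ≈ -70.589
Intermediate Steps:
C = -15105
C/b(-142, 112) + K(167)/k = -15105/214 + 167/(-33997) = -15105*1/214 + 167*(-1/33997) = -15105/214 - 167/33997 = -513560423/7275358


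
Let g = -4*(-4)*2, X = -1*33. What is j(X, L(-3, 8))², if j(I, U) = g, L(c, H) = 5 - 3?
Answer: 1024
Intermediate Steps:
L(c, H) = 2
X = -33
g = 32 (g = 16*2 = 32)
j(I, U) = 32
j(X, L(-3, 8))² = 32² = 1024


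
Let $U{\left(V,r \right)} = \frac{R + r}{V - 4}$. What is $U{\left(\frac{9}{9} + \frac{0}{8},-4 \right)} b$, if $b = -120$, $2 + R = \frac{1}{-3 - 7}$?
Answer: $-244$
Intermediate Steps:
$R = - \frac{21}{10}$ ($R = -2 + \frac{1}{-3 - 7} = -2 + \frac{1}{-10} = -2 - \frac{1}{10} = - \frac{21}{10} \approx -2.1$)
$U{\left(V,r \right)} = \frac{- \frac{21}{10} + r}{-4 + V}$ ($U{\left(V,r \right)} = \frac{- \frac{21}{10} + r}{V - 4} = \frac{- \frac{21}{10} + r}{-4 + V}$)
$U{\left(\frac{9}{9} + \frac{0}{8},-4 \right)} b = \frac{- \frac{21}{10} - 4}{-4 + \left(\frac{9}{9} + \frac{0}{8}\right)} \left(-120\right) = \frac{1}{-4 + \left(9 \cdot \frac{1}{9} + 0 \cdot \frac{1}{8}\right)} \left(- \frac{61}{10}\right) \left(-120\right) = \frac{1}{-4 + \left(1 + 0\right)} \left(- \frac{61}{10}\right) \left(-120\right) = \frac{1}{-4 + 1} \left(- \frac{61}{10}\right) \left(-120\right) = \frac{1}{-3} \left(- \frac{61}{10}\right) \left(-120\right) = \left(- \frac{1}{3}\right) \left(- \frac{61}{10}\right) \left(-120\right) = \frac{61}{30} \left(-120\right) = -244$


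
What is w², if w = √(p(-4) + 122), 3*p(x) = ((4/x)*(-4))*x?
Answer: 350/3 ≈ 116.67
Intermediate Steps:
p(x) = -16/3 (p(x) = (((4/x)*(-4))*x)/3 = ((-16/x)*x)/3 = (⅓)*(-16) = -16/3)
w = 5*√42/3 (w = √(-16/3 + 122) = √(350/3) = 5*√42/3 ≈ 10.801)
w² = (5*√42/3)² = 350/3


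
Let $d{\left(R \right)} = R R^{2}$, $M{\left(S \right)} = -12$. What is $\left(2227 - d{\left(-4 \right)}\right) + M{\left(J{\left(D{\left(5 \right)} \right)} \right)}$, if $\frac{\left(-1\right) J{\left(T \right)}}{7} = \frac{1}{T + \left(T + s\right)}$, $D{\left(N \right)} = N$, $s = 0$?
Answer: $2279$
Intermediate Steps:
$J{\left(T \right)} = - \frac{7}{2 T}$ ($J{\left(T \right)} = - \frac{7}{T + \left(T + 0\right)} = - \frac{7}{T + T} = - \frac{7}{2 T}$)
$d{\left(R \right)} = R^{3}$
$\left(2227 - d{\left(-4 \right)}\right) + M{\left(J{\left(D{\left(5 \right)} \right)} \right)} = \left(2227 - \left(-4\right)^{3}\right) - 12 = \left(2227 - -64\right) - 12 = \left(2227 + 64\right) - 12 = 2291 - 12 = 2279$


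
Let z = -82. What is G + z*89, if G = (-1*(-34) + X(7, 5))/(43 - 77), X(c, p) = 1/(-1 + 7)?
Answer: -1488997/204 ≈ -7299.0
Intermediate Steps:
X(c, p) = ⅙ (X(c, p) = 1/6 = ⅙)
G = -205/204 (G = (-1*(-34) + ⅙)/(43 - 77) = (34 + ⅙)/(-34) = (205/6)*(-1/34) = -205/204 ≈ -1.0049)
G + z*89 = -205/204 - 82*89 = -205/204 - 7298 = -1488997/204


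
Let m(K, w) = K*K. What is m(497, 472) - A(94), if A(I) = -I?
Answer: 247103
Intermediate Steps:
m(K, w) = K²
m(497, 472) - A(94) = 497² - (-1)*94 = 247009 - 1*(-94) = 247009 + 94 = 247103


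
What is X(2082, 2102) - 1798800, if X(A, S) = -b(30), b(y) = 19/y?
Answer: -53964019/30 ≈ -1.7988e+6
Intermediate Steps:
X(A, S) = -19/30
X(2082, 2102) - 1798800 = -19/30 - 1798800 = -53964019/30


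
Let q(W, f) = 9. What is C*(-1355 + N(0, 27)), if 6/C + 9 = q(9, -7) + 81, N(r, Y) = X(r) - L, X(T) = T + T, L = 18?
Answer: -2746/27 ≈ -101.70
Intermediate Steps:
X(T) = 2*T
N(r, Y) = -18 + 2*r (N(r, Y) = 2*r - 1*18 = 2*r - 18 = -18 + 2*r)
C = 2/27 (C = 6/(-9 + (9 + 81)) = 6/(-9 + 90) = 6/81 = 6*(1/81) = 2/27 ≈ 0.074074)
C*(-1355 + N(0, 27)) = 2*(-1355 + (-18 + 2*0))/27 = 2*(-1355 + (-18 + 0))/27 = 2*(-1355 - 18)/27 = (2/27)*(-1373) = -2746/27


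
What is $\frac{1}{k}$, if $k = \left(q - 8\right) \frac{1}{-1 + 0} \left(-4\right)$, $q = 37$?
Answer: $\frac{1}{116} \approx 0.0086207$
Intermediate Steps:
$k = 116$ ($k = \left(37 - 8\right) \frac{1}{-1 + 0} \left(-4\right) = 29 \frac{1}{-1} \left(-4\right) = 29 \left(\left(-1\right) \left(-4\right)\right) = 29 \cdot 4 = 116$)
$\frac{1}{k} = \frac{1}{116}$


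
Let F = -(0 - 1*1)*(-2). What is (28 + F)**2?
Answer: 676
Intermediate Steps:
F = -2 (F = -(0 - 1)*(-2) = -1*(-1)*(-2) = 1*(-2) = -2)
(28 + F)**2 = (28 - 2)**2 = 26**2 = 676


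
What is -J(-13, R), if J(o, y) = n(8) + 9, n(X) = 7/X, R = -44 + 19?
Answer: -79/8 ≈ -9.8750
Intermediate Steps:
R = -25
J(o, y) = 79/8 (J(o, y) = 7/8 + 9 = 79/8)
-J(-13, R) = -1*79/8 = -79/8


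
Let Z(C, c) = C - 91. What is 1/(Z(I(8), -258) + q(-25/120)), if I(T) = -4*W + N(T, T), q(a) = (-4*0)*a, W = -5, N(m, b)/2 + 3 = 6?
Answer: -1/65 ≈ -0.015385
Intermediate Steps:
N(m, b) = 6 (N(m, b) = -6 + 2*6 = -6 + 12 = 6)
q(a) = 0 (q(a) = 0*a = 0)
I(T) = 26 (I(T) = -4*(-5) + 6 = 20 + 6 = 26)
Z(C, c) = -91 + C
1/(Z(I(8), -258) + q(-25/120)) = 1/((-91 + 26) + 0) = 1/(-65 + 0) = 1/(-65) = -1/65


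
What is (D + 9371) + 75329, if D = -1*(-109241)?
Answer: 193941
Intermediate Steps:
D = 109241
(D + 9371) + 75329 = (109241 + 9371) + 75329 = 118612 + 75329 = 193941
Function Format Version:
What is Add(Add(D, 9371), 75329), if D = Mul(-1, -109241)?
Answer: 193941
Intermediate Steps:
D = 109241
Add(Add(D, 9371), 75329) = Add(Add(109241, 9371), 75329) = Add(118612, 75329) = 193941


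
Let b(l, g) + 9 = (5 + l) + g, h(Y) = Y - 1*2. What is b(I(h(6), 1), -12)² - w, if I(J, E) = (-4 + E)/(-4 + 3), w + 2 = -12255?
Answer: 12426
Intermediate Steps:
w = -12257 (w = -2 - 12255 = -12257)
h(Y) = -2 + Y (h(Y) = Y - 2 = -2 + Y)
I(J, E) = 4 - E (I(J, E) = (-4 + E)/(-1) = (-4 + E)*(-1) = 4 - E)
b(l, g) = -4 + g + l (b(l, g) = -9 + ((5 + l) + g) = -9 + (5 + g + l) = -4 + g + l)
b(I(h(6), 1), -12)² - w = (-4 - 12 + (4 - 1*1))² - 1*(-12257) = (-4 - 12 + (4 - 1))² + 12257 = (-4 - 12 + 3)² + 12257 = (-13)² + 12257 = 169 + 12257 = 12426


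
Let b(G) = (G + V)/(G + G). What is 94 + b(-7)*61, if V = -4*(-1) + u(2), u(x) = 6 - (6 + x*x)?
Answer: 249/2 ≈ 124.50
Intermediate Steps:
u(x) = -x² (u(x) = 6 - (6 + x²) = 6 + (-6 - x²) = -x²)
V = 0 (V = -4*(-1) - 1*2² = 4 - 1*4 = 4 - 4 = 0)
b(G) = ½ (b(G) = (G + 0)/(G + G) = G/((2*G)) = G*(1/(2*G)) = ½)
94 + b(-7)*61 = 94 + (½)*61 = 94 + 61/2 = 249/2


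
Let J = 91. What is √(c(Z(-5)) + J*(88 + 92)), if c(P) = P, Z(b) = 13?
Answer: 13*√97 ≈ 128.04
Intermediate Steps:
√(c(Z(-5)) + J*(88 + 92)) = √(13 + 91*(88 + 92)) = √(13 + 91*180) = √(13 + 16380) = √16393 = 13*√97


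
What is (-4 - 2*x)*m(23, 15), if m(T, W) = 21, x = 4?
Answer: -252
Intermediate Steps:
(-4 - 2*x)*m(23, 15) = (-4 - 2*4)*21 = (-4 - 8)*21 = -12*21 = -252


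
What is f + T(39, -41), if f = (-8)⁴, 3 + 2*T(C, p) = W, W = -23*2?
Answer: 8143/2 ≈ 4071.5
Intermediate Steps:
W = -46
T(C, p) = -49/2 (T(C, p) = -3/2 + (½)*(-46) = -3/2 - 23 = -49/2)
f = 4096
f + T(39, -41) = 4096 - 49/2 = 8143/2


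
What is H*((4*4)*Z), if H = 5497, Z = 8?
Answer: 703616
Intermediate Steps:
H*((4*4)*Z) = 5497*((4*4)*8) = 5497*(16*8) = 5497*128 = 703616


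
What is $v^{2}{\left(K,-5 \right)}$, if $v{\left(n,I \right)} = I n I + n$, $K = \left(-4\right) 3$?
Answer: $97344$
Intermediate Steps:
$K = -12$
$v{\left(n,I \right)} = n + n I^{2}$ ($v{\left(n,I \right)} = n I^{2} + n = n + n I^{2}$)
$v^{2}{\left(K,-5 \right)} = \left(- 12 \left(1 + \left(-5\right)^{2}\right)\right)^{2} = \left(- 12 \left(1 + 25\right)\right)^{2} = \left(\left(-12\right) 26\right)^{2} = \left(-312\right)^{2} = 97344$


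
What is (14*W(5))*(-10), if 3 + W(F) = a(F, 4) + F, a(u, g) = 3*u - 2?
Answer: -2100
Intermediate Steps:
a(u, g) = -2 + 3*u
W(F) = -5 + 4*F (W(F) = -3 + ((-2 + 3*F) + F) = -3 + (-2 + 4*F) = -5 + 4*F)
(14*W(5))*(-10) = (14*(-5 + 4*5))*(-10) = (14*(-5 + 20))*(-10) = (14*15)*(-10) = 210*(-10) = -2100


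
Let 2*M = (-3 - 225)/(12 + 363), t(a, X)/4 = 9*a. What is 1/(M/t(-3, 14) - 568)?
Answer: -6750/3833981 ≈ -0.0017606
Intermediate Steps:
t(a, X) = 36*a (t(a, X) = 4*(9*a) = 36*a)
M = -38/125 (M = ((-3 - 225)/(12 + 363))/2 = (-228/375)/2 = (-228*1/375)/2 = (1/2)*(-76/125) = -38/125 ≈ -0.30400)
1/(M/t(-3, 14) - 568) = 1/(-38/(125*(36*(-3))) - 568) = 1/(-38/125/(-108) - 568) = 1/(-38/125*(-1/108) - 568) = 1/(19/6750 - 568) = 1/(-3833981/6750) = -6750/3833981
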